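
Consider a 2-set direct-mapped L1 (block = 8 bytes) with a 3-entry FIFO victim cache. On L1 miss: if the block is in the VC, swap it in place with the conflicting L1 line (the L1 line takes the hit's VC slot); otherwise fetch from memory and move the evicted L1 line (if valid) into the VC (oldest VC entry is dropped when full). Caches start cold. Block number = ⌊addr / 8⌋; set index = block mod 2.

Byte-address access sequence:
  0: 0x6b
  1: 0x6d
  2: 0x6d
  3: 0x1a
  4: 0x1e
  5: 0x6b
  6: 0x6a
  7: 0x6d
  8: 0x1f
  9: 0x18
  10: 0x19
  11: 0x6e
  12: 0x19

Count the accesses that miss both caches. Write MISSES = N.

#0 0x6b→b13/s1 MISS; vc=[]
#1 0x6d→b13/s1 L1-HIT; vc=[]
#2 0x6d→b13/s1 L1-HIT; vc=[]
#3 0x1a→b3/s1 MISS; vc=[13]
#4 0x1e→b3/s1 L1-HIT; vc=[13]
#5 0x6b→b13/s1 VC-HIT; vc=[3]
#6 0x6a→b13/s1 L1-HIT; vc=[3]
#7 0x6d→b13/s1 L1-HIT; vc=[3]
#8 0x1f→b3/s1 VC-HIT; vc=[13]
#9 0x18→b3/s1 L1-HIT; vc=[13]
#10 0x19→b3/s1 L1-HIT; vc=[13]
#11 0x6e→b13/s1 VC-HIT; vc=[3]
#12 0x19→b3/s1 VC-HIT; vc=[13]

MISSES = 2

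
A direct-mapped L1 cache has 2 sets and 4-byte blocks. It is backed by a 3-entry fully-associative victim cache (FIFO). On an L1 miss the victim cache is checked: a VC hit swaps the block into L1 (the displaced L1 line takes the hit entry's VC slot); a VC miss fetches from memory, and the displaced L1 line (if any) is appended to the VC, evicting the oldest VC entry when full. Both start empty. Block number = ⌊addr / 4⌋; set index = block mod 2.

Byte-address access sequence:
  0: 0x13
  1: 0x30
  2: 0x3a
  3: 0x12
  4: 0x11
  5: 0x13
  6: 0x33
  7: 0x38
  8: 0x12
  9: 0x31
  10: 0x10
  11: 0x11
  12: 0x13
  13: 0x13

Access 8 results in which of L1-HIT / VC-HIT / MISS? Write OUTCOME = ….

OUTCOME = VC-HIT

0: 0x13 (blk 4, set 0) → MISS  vc=[]
1: 0x30 (blk 12, set 0) → MISS  vc=[4]
2: 0x3a (blk 14, set 0) → MISS  vc=[4, 12]
3: 0x12 (blk 4, set 0) → VC-HIT  vc=[14, 12]
4: 0x11 (blk 4, set 0) → L1-HIT  vc=[14, 12]
5: 0x13 (blk 4, set 0) → L1-HIT  vc=[14, 12]
6: 0x33 (blk 12, set 0) → VC-HIT  vc=[14, 4]
7: 0x38 (blk 14, set 0) → VC-HIT  vc=[12, 4]
8: 0x12 (blk 4, set 0) → VC-HIT  vc=[12, 14]
9: 0x31 (blk 12, set 0) → VC-HIT  vc=[4, 14]
10: 0x10 (blk 4, set 0) → VC-HIT  vc=[12, 14]
11: 0x11 (blk 4, set 0) → L1-HIT  vc=[12, 14]
12: 0x13 (blk 4, set 0) → L1-HIT  vc=[12, 14]
13: 0x13 (blk 4, set 0) → L1-HIT  vc=[12, 14]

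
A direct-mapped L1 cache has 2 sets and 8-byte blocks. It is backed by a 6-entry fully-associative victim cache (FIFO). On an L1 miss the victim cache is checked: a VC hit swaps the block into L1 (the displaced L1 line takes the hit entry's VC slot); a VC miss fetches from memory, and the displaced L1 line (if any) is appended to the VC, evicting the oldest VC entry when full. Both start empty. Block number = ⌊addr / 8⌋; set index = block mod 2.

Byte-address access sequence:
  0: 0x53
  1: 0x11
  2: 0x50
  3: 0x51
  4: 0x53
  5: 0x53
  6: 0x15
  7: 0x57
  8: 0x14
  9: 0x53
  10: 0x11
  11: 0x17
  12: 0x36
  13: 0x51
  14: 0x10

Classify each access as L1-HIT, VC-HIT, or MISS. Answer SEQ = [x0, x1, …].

  [0] addr=0x53 blk=10 s=0: MISS | VC []
  [1] addr=0x11 blk=2 s=0: MISS | VC [10]
  [2] addr=0x50 blk=10 s=0: VC-HIT | VC [2]
  [3] addr=0x51 blk=10 s=0: L1-HIT | VC [2]
  [4] addr=0x53 blk=10 s=0: L1-HIT | VC [2]
  [5] addr=0x53 blk=10 s=0: L1-HIT | VC [2]
  [6] addr=0x15 blk=2 s=0: VC-HIT | VC [10]
  [7] addr=0x57 blk=10 s=0: VC-HIT | VC [2]
  [8] addr=0x14 blk=2 s=0: VC-HIT | VC [10]
  [9] addr=0x53 blk=10 s=0: VC-HIT | VC [2]
  [10] addr=0x11 blk=2 s=0: VC-HIT | VC [10]
  [11] addr=0x17 blk=2 s=0: L1-HIT | VC [10]
  [12] addr=0x36 blk=6 s=0: MISS | VC [10, 2]
  [13] addr=0x51 blk=10 s=0: VC-HIT | VC [6, 2]
  [14] addr=0x10 blk=2 s=0: VC-HIT | VC [6, 10]

SEQ = [MISS, MISS, VC-HIT, L1-HIT, L1-HIT, L1-HIT, VC-HIT, VC-HIT, VC-HIT, VC-HIT, VC-HIT, L1-HIT, MISS, VC-HIT, VC-HIT]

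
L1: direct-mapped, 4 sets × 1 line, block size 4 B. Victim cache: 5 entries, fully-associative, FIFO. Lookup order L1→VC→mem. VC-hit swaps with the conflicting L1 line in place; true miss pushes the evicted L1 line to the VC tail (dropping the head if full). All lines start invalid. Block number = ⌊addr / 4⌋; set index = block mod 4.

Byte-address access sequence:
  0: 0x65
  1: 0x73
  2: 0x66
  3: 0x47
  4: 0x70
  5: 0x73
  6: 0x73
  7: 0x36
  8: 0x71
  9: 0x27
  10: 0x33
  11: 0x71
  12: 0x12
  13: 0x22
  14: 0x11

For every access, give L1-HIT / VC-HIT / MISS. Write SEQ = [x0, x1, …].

0: 0x65 (blk 25, set 1) → MISS  vc=[]
1: 0x73 (blk 28, set 0) → MISS  vc=[]
2: 0x66 (blk 25, set 1) → L1-HIT  vc=[]
3: 0x47 (blk 17, set 1) → MISS  vc=[25]
4: 0x70 (blk 28, set 0) → L1-HIT  vc=[25]
5: 0x73 (blk 28, set 0) → L1-HIT  vc=[25]
6: 0x73 (blk 28, set 0) → L1-HIT  vc=[25]
7: 0x36 (blk 13, set 1) → MISS  vc=[25, 17]
8: 0x71 (blk 28, set 0) → L1-HIT  vc=[25, 17]
9: 0x27 (blk 9, set 1) → MISS  vc=[25, 17, 13]
10: 0x33 (blk 12, set 0) → MISS  vc=[25, 17, 13, 28]
11: 0x71 (blk 28, set 0) → VC-HIT  vc=[25, 17, 13, 12]
12: 0x12 (blk 4, set 0) → MISS  vc=[25, 17, 13, 12, 28]
13: 0x22 (blk 8, set 0) → MISS  vc=[17, 13, 12, 28, 4]
14: 0x11 (blk 4, set 0) → VC-HIT  vc=[17, 13, 12, 28, 8]

SEQ = [MISS, MISS, L1-HIT, MISS, L1-HIT, L1-HIT, L1-HIT, MISS, L1-HIT, MISS, MISS, VC-HIT, MISS, MISS, VC-HIT]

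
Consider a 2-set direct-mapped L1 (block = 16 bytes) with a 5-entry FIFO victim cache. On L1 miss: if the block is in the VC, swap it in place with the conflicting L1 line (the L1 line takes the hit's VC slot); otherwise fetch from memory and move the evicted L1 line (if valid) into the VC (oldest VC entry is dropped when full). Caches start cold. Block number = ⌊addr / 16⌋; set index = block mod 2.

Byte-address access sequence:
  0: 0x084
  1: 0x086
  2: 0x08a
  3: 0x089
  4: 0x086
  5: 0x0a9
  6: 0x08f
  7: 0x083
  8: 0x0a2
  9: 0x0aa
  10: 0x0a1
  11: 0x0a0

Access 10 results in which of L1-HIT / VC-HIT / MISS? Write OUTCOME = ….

0: 0x84 (blk 8, set 0) → MISS  vc=[]
1: 0x86 (blk 8, set 0) → L1-HIT  vc=[]
2: 0x8a (blk 8, set 0) → L1-HIT  vc=[]
3: 0x89 (blk 8, set 0) → L1-HIT  vc=[]
4: 0x86 (blk 8, set 0) → L1-HIT  vc=[]
5: 0xa9 (blk 10, set 0) → MISS  vc=[8]
6: 0x8f (blk 8, set 0) → VC-HIT  vc=[10]
7: 0x83 (blk 8, set 0) → L1-HIT  vc=[10]
8: 0xa2 (blk 10, set 0) → VC-HIT  vc=[8]
9: 0xaa (blk 10, set 0) → L1-HIT  vc=[8]
10: 0xa1 (blk 10, set 0) → L1-HIT  vc=[8]
11: 0xa0 (blk 10, set 0) → L1-HIT  vc=[8]

OUTCOME = L1-HIT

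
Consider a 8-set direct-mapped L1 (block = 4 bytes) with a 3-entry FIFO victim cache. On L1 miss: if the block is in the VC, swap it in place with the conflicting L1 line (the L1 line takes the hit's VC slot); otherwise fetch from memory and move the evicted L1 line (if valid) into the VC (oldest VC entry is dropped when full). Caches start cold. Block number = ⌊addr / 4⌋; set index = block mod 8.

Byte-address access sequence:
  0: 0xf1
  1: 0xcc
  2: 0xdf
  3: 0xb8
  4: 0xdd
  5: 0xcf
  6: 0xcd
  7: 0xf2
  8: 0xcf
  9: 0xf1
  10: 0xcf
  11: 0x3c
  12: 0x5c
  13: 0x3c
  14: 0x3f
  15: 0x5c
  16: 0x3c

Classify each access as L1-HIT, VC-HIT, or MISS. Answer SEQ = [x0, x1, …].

SEQ = [MISS, MISS, MISS, MISS, L1-HIT, L1-HIT, L1-HIT, L1-HIT, L1-HIT, L1-HIT, L1-HIT, MISS, MISS, VC-HIT, L1-HIT, VC-HIT, VC-HIT]

#0 0xf1→b60/s4 MISS; vc=[]
#1 0xcc→b51/s3 MISS; vc=[]
#2 0xdf→b55/s7 MISS; vc=[]
#3 0xb8→b46/s6 MISS; vc=[]
#4 0xdd→b55/s7 L1-HIT; vc=[]
#5 0xcf→b51/s3 L1-HIT; vc=[]
#6 0xcd→b51/s3 L1-HIT; vc=[]
#7 0xf2→b60/s4 L1-HIT; vc=[]
#8 0xcf→b51/s3 L1-HIT; vc=[]
#9 0xf1→b60/s4 L1-HIT; vc=[]
#10 0xcf→b51/s3 L1-HIT; vc=[]
#11 0x3c→b15/s7 MISS; vc=[55]
#12 0x5c→b23/s7 MISS; vc=[55,15]
#13 0x3c→b15/s7 VC-HIT; vc=[55,23]
#14 0x3f→b15/s7 L1-HIT; vc=[55,23]
#15 0x5c→b23/s7 VC-HIT; vc=[55,15]
#16 0x3c→b15/s7 VC-HIT; vc=[55,23]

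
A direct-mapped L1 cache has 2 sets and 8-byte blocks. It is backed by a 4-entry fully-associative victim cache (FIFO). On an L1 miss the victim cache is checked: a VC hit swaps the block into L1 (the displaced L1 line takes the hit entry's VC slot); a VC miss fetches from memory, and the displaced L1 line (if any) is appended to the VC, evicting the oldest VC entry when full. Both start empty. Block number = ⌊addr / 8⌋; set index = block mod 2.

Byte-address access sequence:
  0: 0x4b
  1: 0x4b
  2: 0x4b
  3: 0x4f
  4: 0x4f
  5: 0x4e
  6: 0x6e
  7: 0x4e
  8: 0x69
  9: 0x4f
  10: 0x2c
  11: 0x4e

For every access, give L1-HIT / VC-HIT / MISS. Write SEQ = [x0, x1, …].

SEQ = [MISS, L1-HIT, L1-HIT, L1-HIT, L1-HIT, L1-HIT, MISS, VC-HIT, VC-HIT, VC-HIT, MISS, VC-HIT]

0: 0x4b (blk 9, set 1) → MISS  vc=[]
1: 0x4b (blk 9, set 1) → L1-HIT  vc=[]
2: 0x4b (blk 9, set 1) → L1-HIT  vc=[]
3: 0x4f (blk 9, set 1) → L1-HIT  vc=[]
4: 0x4f (blk 9, set 1) → L1-HIT  vc=[]
5: 0x4e (blk 9, set 1) → L1-HIT  vc=[]
6: 0x6e (blk 13, set 1) → MISS  vc=[9]
7: 0x4e (blk 9, set 1) → VC-HIT  vc=[13]
8: 0x69 (blk 13, set 1) → VC-HIT  vc=[9]
9: 0x4f (blk 9, set 1) → VC-HIT  vc=[13]
10: 0x2c (blk 5, set 1) → MISS  vc=[13, 9]
11: 0x4e (blk 9, set 1) → VC-HIT  vc=[13, 5]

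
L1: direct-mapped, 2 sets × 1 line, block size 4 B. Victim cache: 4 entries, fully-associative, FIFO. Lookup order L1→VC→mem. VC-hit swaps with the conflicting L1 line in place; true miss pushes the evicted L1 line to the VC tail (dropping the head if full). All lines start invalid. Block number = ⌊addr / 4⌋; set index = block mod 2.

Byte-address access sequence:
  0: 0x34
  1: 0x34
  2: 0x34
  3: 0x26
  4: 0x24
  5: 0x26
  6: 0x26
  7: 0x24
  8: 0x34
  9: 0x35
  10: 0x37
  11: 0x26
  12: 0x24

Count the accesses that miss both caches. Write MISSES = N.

MISSES = 2

#0 0x34→b13/s1 MISS; vc=[]
#1 0x34→b13/s1 L1-HIT; vc=[]
#2 0x34→b13/s1 L1-HIT; vc=[]
#3 0x26→b9/s1 MISS; vc=[13]
#4 0x24→b9/s1 L1-HIT; vc=[13]
#5 0x26→b9/s1 L1-HIT; vc=[13]
#6 0x26→b9/s1 L1-HIT; vc=[13]
#7 0x24→b9/s1 L1-HIT; vc=[13]
#8 0x34→b13/s1 VC-HIT; vc=[9]
#9 0x35→b13/s1 L1-HIT; vc=[9]
#10 0x37→b13/s1 L1-HIT; vc=[9]
#11 0x26→b9/s1 VC-HIT; vc=[13]
#12 0x24→b9/s1 L1-HIT; vc=[13]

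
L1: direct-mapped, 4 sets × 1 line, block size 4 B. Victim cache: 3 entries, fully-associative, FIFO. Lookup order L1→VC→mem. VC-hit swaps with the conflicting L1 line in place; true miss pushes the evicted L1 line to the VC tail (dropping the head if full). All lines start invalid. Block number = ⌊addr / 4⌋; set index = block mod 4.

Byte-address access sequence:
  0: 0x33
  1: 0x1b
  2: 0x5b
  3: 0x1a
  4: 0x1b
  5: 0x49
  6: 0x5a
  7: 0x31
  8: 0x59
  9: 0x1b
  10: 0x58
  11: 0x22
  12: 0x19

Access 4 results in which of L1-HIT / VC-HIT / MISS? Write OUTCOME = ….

OUTCOME = L1-HIT

0: 0x33 (blk 12, set 0) → MISS  vc=[]
1: 0x1b (blk 6, set 2) → MISS  vc=[]
2: 0x5b (blk 22, set 2) → MISS  vc=[6]
3: 0x1a (blk 6, set 2) → VC-HIT  vc=[22]
4: 0x1b (blk 6, set 2) → L1-HIT  vc=[22]
5: 0x49 (blk 18, set 2) → MISS  vc=[22, 6]
6: 0x5a (blk 22, set 2) → VC-HIT  vc=[18, 6]
7: 0x31 (blk 12, set 0) → L1-HIT  vc=[18, 6]
8: 0x59 (blk 22, set 2) → L1-HIT  vc=[18, 6]
9: 0x1b (blk 6, set 2) → VC-HIT  vc=[18, 22]
10: 0x58 (blk 22, set 2) → VC-HIT  vc=[18, 6]
11: 0x22 (blk 8, set 0) → MISS  vc=[18, 6, 12]
12: 0x19 (blk 6, set 2) → VC-HIT  vc=[18, 22, 12]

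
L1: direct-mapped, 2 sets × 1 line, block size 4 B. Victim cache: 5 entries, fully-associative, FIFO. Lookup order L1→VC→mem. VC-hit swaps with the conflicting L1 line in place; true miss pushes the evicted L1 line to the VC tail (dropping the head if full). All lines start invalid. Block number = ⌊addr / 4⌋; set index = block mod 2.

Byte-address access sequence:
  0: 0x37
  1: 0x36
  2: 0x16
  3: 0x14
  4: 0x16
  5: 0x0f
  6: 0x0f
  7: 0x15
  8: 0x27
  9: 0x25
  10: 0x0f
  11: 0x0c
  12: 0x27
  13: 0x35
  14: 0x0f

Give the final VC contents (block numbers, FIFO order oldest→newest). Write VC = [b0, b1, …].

VC = [9, 13, 5]

0: 0x37 (blk 13, set 1) → MISS  vc=[]
1: 0x36 (blk 13, set 1) → L1-HIT  vc=[]
2: 0x16 (blk 5, set 1) → MISS  vc=[13]
3: 0x14 (blk 5, set 1) → L1-HIT  vc=[13]
4: 0x16 (blk 5, set 1) → L1-HIT  vc=[13]
5: 0xf (blk 3, set 1) → MISS  vc=[13, 5]
6: 0xf (blk 3, set 1) → L1-HIT  vc=[13, 5]
7: 0x15 (blk 5, set 1) → VC-HIT  vc=[13, 3]
8: 0x27 (blk 9, set 1) → MISS  vc=[13, 3, 5]
9: 0x25 (blk 9, set 1) → L1-HIT  vc=[13, 3, 5]
10: 0xf (blk 3, set 1) → VC-HIT  vc=[13, 9, 5]
11: 0xc (blk 3, set 1) → L1-HIT  vc=[13, 9, 5]
12: 0x27 (blk 9, set 1) → VC-HIT  vc=[13, 3, 5]
13: 0x35 (blk 13, set 1) → VC-HIT  vc=[9, 3, 5]
14: 0xf (blk 3, set 1) → VC-HIT  vc=[9, 13, 5]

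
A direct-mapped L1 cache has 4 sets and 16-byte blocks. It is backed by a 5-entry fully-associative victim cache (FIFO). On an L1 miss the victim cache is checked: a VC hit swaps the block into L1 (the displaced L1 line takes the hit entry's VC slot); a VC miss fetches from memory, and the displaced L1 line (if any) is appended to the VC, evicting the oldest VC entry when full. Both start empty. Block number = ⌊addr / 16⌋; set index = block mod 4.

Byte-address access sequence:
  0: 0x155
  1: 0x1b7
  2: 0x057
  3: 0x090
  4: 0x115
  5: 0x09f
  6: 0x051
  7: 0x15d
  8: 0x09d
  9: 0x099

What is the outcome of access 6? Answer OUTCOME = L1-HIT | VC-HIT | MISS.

OUTCOME = VC-HIT

0: 0x155 (blk 21, set 1) → MISS  vc=[]
1: 0x1b7 (blk 27, set 3) → MISS  vc=[]
2: 0x57 (blk 5, set 1) → MISS  vc=[21]
3: 0x90 (blk 9, set 1) → MISS  vc=[21, 5]
4: 0x115 (blk 17, set 1) → MISS  vc=[21, 5, 9]
5: 0x9f (blk 9, set 1) → VC-HIT  vc=[21, 5, 17]
6: 0x51 (blk 5, set 1) → VC-HIT  vc=[21, 9, 17]
7: 0x15d (blk 21, set 1) → VC-HIT  vc=[5, 9, 17]
8: 0x9d (blk 9, set 1) → VC-HIT  vc=[5, 21, 17]
9: 0x99 (blk 9, set 1) → L1-HIT  vc=[5, 21, 17]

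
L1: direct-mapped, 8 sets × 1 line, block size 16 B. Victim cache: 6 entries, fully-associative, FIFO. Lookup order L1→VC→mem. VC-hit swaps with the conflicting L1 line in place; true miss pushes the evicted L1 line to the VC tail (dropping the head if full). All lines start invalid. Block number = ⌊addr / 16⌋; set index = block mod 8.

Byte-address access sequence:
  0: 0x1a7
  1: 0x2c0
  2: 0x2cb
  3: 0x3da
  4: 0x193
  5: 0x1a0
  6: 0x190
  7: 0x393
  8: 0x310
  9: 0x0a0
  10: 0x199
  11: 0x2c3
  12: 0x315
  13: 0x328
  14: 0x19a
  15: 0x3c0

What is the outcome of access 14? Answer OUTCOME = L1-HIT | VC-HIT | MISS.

#0 0x1a7→b26/s2 MISS; vc=[]
#1 0x2c0→b44/s4 MISS; vc=[]
#2 0x2cb→b44/s4 L1-HIT; vc=[]
#3 0x3da→b61/s5 MISS; vc=[]
#4 0x193→b25/s1 MISS; vc=[]
#5 0x1a0→b26/s2 L1-HIT; vc=[]
#6 0x190→b25/s1 L1-HIT; vc=[]
#7 0x393→b57/s1 MISS; vc=[25]
#8 0x310→b49/s1 MISS; vc=[25,57]
#9 0xa0→b10/s2 MISS; vc=[25,57,26]
#10 0x199→b25/s1 VC-HIT; vc=[49,57,26]
#11 0x2c3→b44/s4 L1-HIT; vc=[49,57,26]
#12 0x315→b49/s1 VC-HIT; vc=[25,57,26]
#13 0x328→b50/s2 MISS; vc=[25,57,26,10]
#14 0x19a→b25/s1 VC-HIT; vc=[49,57,26,10]
#15 0x3c0→b60/s4 MISS; vc=[49,57,26,10,44]

OUTCOME = VC-HIT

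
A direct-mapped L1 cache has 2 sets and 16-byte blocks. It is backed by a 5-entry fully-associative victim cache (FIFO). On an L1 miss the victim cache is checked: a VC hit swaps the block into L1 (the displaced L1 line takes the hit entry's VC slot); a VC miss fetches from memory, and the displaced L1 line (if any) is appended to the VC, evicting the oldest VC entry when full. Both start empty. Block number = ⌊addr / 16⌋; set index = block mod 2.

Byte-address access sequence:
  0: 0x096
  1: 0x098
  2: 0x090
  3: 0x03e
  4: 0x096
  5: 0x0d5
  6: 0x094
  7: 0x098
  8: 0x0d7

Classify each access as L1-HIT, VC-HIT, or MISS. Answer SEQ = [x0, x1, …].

SEQ = [MISS, L1-HIT, L1-HIT, MISS, VC-HIT, MISS, VC-HIT, L1-HIT, VC-HIT]

  [0] addr=0x96 blk=9 s=1: MISS | VC []
  [1] addr=0x98 blk=9 s=1: L1-HIT | VC []
  [2] addr=0x90 blk=9 s=1: L1-HIT | VC []
  [3] addr=0x3e blk=3 s=1: MISS | VC [9]
  [4] addr=0x96 blk=9 s=1: VC-HIT | VC [3]
  [5] addr=0xd5 blk=13 s=1: MISS | VC [3, 9]
  [6] addr=0x94 blk=9 s=1: VC-HIT | VC [3, 13]
  [7] addr=0x98 blk=9 s=1: L1-HIT | VC [3, 13]
  [8] addr=0xd7 blk=13 s=1: VC-HIT | VC [3, 9]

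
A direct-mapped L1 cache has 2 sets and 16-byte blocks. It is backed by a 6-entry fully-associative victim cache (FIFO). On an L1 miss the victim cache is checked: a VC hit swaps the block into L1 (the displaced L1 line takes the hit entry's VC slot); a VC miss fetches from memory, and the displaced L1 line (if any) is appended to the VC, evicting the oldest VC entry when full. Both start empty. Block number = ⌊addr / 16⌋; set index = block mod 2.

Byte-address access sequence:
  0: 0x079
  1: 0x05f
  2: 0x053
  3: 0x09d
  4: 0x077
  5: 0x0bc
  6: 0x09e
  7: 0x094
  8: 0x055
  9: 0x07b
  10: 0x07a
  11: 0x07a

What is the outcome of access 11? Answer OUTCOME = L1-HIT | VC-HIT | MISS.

  [0] addr=0x79 blk=7 s=1: MISS | VC []
  [1] addr=0x5f blk=5 s=1: MISS | VC [7]
  [2] addr=0x53 blk=5 s=1: L1-HIT | VC [7]
  [3] addr=0x9d blk=9 s=1: MISS | VC [7, 5]
  [4] addr=0x77 blk=7 s=1: VC-HIT | VC [9, 5]
  [5] addr=0xbc blk=11 s=1: MISS | VC [9, 5, 7]
  [6] addr=0x9e blk=9 s=1: VC-HIT | VC [11, 5, 7]
  [7] addr=0x94 blk=9 s=1: L1-HIT | VC [11, 5, 7]
  [8] addr=0x55 blk=5 s=1: VC-HIT | VC [11, 9, 7]
  [9] addr=0x7b blk=7 s=1: VC-HIT | VC [11, 9, 5]
  [10] addr=0x7a blk=7 s=1: L1-HIT | VC [11, 9, 5]
  [11] addr=0x7a blk=7 s=1: L1-HIT | VC [11, 9, 5]

OUTCOME = L1-HIT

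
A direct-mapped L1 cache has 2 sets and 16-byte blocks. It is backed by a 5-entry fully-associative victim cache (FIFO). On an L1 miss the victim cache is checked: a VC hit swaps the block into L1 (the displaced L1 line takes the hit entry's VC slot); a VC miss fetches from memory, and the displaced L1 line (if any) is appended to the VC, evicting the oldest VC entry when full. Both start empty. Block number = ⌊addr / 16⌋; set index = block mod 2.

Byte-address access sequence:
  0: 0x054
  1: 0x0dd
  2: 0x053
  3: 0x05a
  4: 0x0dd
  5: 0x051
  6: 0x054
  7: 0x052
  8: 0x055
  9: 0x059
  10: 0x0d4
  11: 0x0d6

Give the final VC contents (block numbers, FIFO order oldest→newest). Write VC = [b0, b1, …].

VC = [5]

  [0] addr=0x54 blk=5 s=1: MISS | VC []
  [1] addr=0xdd blk=13 s=1: MISS | VC [5]
  [2] addr=0x53 blk=5 s=1: VC-HIT | VC [13]
  [3] addr=0x5a blk=5 s=1: L1-HIT | VC [13]
  [4] addr=0xdd blk=13 s=1: VC-HIT | VC [5]
  [5] addr=0x51 blk=5 s=1: VC-HIT | VC [13]
  [6] addr=0x54 blk=5 s=1: L1-HIT | VC [13]
  [7] addr=0x52 blk=5 s=1: L1-HIT | VC [13]
  [8] addr=0x55 blk=5 s=1: L1-HIT | VC [13]
  [9] addr=0x59 blk=5 s=1: L1-HIT | VC [13]
  [10] addr=0xd4 blk=13 s=1: VC-HIT | VC [5]
  [11] addr=0xd6 blk=13 s=1: L1-HIT | VC [5]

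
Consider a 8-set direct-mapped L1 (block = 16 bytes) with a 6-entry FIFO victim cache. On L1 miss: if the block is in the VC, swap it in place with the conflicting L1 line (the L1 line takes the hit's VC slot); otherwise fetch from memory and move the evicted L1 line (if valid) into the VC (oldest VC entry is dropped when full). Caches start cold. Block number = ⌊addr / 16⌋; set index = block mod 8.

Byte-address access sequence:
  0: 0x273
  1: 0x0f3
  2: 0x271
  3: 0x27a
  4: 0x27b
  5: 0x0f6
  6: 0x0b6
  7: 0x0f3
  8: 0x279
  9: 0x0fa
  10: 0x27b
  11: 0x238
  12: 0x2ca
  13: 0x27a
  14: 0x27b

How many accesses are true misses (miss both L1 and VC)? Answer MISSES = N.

MISSES = 5

  [0] addr=0x273 blk=39 s=7: MISS | VC []
  [1] addr=0xf3 blk=15 s=7: MISS | VC [39]
  [2] addr=0x271 blk=39 s=7: VC-HIT | VC [15]
  [3] addr=0x27a blk=39 s=7: L1-HIT | VC [15]
  [4] addr=0x27b blk=39 s=7: L1-HIT | VC [15]
  [5] addr=0xf6 blk=15 s=7: VC-HIT | VC [39]
  [6] addr=0xb6 blk=11 s=3: MISS | VC [39]
  [7] addr=0xf3 blk=15 s=7: L1-HIT | VC [39]
  [8] addr=0x279 blk=39 s=7: VC-HIT | VC [15]
  [9] addr=0xfa blk=15 s=7: VC-HIT | VC [39]
  [10] addr=0x27b blk=39 s=7: VC-HIT | VC [15]
  [11] addr=0x238 blk=35 s=3: MISS | VC [15, 11]
  [12] addr=0x2ca blk=44 s=4: MISS | VC [15, 11]
  [13] addr=0x27a blk=39 s=7: L1-HIT | VC [15, 11]
  [14] addr=0x27b blk=39 s=7: L1-HIT | VC [15, 11]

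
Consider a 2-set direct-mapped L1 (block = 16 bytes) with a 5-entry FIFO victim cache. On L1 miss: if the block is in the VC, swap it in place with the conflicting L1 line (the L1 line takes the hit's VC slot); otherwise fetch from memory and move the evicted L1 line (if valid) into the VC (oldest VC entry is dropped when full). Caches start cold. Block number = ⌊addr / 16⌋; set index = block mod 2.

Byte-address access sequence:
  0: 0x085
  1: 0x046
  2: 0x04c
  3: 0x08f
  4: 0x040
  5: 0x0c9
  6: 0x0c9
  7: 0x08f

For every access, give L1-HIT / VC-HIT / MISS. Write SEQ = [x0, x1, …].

SEQ = [MISS, MISS, L1-HIT, VC-HIT, VC-HIT, MISS, L1-HIT, VC-HIT]

  [0] addr=0x85 blk=8 s=0: MISS | VC []
  [1] addr=0x46 blk=4 s=0: MISS | VC [8]
  [2] addr=0x4c blk=4 s=0: L1-HIT | VC [8]
  [3] addr=0x8f blk=8 s=0: VC-HIT | VC [4]
  [4] addr=0x40 blk=4 s=0: VC-HIT | VC [8]
  [5] addr=0xc9 blk=12 s=0: MISS | VC [8, 4]
  [6] addr=0xc9 blk=12 s=0: L1-HIT | VC [8, 4]
  [7] addr=0x8f blk=8 s=0: VC-HIT | VC [12, 4]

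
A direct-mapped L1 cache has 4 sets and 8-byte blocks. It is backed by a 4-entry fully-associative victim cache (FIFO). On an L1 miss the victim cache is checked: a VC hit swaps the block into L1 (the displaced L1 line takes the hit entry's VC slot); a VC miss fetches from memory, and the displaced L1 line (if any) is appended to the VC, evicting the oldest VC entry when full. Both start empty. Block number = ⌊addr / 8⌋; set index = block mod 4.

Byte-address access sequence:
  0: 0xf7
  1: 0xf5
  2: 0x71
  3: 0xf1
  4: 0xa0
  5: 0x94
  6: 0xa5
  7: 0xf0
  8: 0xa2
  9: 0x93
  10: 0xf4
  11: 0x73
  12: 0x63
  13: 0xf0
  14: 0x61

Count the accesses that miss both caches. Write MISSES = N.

MISSES = 5

0: 0xf7 (blk 30, set 2) → MISS  vc=[]
1: 0xf5 (blk 30, set 2) → L1-HIT  vc=[]
2: 0x71 (blk 14, set 2) → MISS  vc=[30]
3: 0xf1 (blk 30, set 2) → VC-HIT  vc=[14]
4: 0xa0 (blk 20, set 0) → MISS  vc=[14]
5: 0x94 (blk 18, set 2) → MISS  vc=[14, 30]
6: 0xa5 (blk 20, set 0) → L1-HIT  vc=[14, 30]
7: 0xf0 (blk 30, set 2) → VC-HIT  vc=[14, 18]
8: 0xa2 (blk 20, set 0) → L1-HIT  vc=[14, 18]
9: 0x93 (blk 18, set 2) → VC-HIT  vc=[14, 30]
10: 0xf4 (blk 30, set 2) → VC-HIT  vc=[14, 18]
11: 0x73 (blk 14, set 2) → VC-HIT  vc=[30, 18]
12: 0x63 (blk 12, set 0) → MISS  vc=[30, 18, 20]
13: 0xf0 (blk 30, set 2) → VC-HIT  vc=[14, 18, 20]
14: 0x61 (blk 12, set 0) → L1-HIT  vc=[14, 18, 20]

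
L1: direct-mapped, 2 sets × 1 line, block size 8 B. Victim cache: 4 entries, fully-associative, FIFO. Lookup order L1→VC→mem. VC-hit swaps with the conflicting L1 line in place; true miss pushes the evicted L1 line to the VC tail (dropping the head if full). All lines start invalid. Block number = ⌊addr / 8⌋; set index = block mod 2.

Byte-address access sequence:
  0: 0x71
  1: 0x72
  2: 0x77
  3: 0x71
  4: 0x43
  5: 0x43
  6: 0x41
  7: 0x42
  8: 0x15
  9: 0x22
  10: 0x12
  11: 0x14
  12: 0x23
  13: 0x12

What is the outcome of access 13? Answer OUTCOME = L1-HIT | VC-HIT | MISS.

OUTCOME = VC-HIT

#0 0x71→b14/s0 MISS; vc=[]
#1 0x72→b14/s0 L1-HIT; vc=[]
#2 0x77→b14/s0 L1-HIT; vc=[]
#3 0x71→b14/s0 L1-HIT; vc=[]
#4 0x43→b8/s0 MISS; vc=[14]
#5 0x43→b8/s0 L1-HIT; vc=[14]
#6 0x41→b8/s0 L1-HIT; vc=[14]
#7 0x42→b8/s0 L1-HIT; vc=[14]
#8 0x15→b2/s0 MISS; vc=[14,8]
#9 0x22→b4/s0 MISS; vc=[14,8,2]
#10 0x12→b2/s0 VC-HIT; vc=[14,8,4]
#11 0x14→b2/s0 L1-HIT; vc=[14,8,4]
#12 0x23→b4/s0 VC-HIT; vc=[14,8,2]
#13 0x12→b2/s0 VC-HIT; vc=[14,8,4]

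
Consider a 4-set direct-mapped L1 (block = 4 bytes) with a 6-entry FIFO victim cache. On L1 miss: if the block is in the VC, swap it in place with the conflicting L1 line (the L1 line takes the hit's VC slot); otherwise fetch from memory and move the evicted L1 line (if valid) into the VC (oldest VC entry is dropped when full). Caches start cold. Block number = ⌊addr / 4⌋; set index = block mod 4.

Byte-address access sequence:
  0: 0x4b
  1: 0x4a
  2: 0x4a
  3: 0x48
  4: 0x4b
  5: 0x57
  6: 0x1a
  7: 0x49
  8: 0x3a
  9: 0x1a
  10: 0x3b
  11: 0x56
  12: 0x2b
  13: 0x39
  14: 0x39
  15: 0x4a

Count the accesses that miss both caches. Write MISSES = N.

  [0] addr=0x4b blk=18 s=2: MISS | VC []
  [1] addr=0x4a blk=18 s=2: L1-HIT | VC []
  [2] addr=0x4a blk=18 s=2: L1-HIT | VC []
  [3] addr=0x48 blk=18 s=2: L1-HIT | VC []
  [4] addr=0x4b blk=18 s=2: L1-HIT | VC []
  [5] addr=0x57 blk=21 s=1: MISS | VC []
  [6] addr=0x1a blk=6 s=2: MISS | VC [18]
  [7] addr=0x49 blk=18 s=2: VC-HIT | VC [6]
  [8] addr=0x3a blk=14 s=2: MISS | VC [6, 18]
  [9] addr=0x1a blk=6 s=2: VC-HIT | VC [14, 18]
  [10] addr=0x3b blk=14 s=2: VC-HIT | VC [6, 18]
  [11] addr=0x56 blk=21 s=1: L1-HIT | VC [6, 18]
  [12] addr=0x2b blk=10 s=2: MISS | VC [6, 18, 14]
  [13] addr=0x39 blk=14 s=2: VC-HIT | VC [6, 18, 10]
  [14] addr=0x39 blk=14 s=2: L1-HIT | VC [6, 18, 10]
  [15] addr=0x4a blk=18 s=2: VC-HIT | VC [6, 14, 10]

MISSES = 5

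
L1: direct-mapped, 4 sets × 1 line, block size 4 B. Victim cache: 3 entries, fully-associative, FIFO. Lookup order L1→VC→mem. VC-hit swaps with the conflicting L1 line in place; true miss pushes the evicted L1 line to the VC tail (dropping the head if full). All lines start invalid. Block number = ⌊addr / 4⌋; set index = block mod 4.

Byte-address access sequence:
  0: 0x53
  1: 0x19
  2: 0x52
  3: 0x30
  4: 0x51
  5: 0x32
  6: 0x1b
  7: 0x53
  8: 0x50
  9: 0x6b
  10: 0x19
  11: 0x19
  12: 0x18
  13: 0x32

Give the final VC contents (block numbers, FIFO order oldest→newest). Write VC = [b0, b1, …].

VC = [20, 26]

0: 0x53 (blk 20, set 0) → MISS  vc=[]
1: 0x19 (blk 6, set 2) → MISS  vc=[]
2: 0x52 (blk 20, set 0) → L1-HIT  vc=[]
3: 0x30 (blk 12, set 0) → MISS  vc=[20]
4: 0x51 (blk 20, set 0) → VC-HIT  vc=[12]
5: 0x32 (blk 12, set 0) → VC-HIT  vc=[20]
6: 0x1b (blk 6, set 2) → L1-HIT  vc=[20]
7: 0x53 (blk 20, set 0) → VC-HIT  vc=[12]
8: 0x50 (blk 20, set 0) → L1-HIT  vc=[12]
9: 0x6b (blk 26, set 2) → MISS  vc=[12, 6]
10: 0x19 (blk 6, set 2) → VC-HIT  vc=[12, 26]
11: 0x19 (blk 6, set 2) → L1-HIT  vc=[12, 26]
12: 0x18 (blk 6, set 2) → L1-HIT  vc=[12, 26]
13: 0x32 (blk 12, set 0) → VC-HIT  vc=[20, 26]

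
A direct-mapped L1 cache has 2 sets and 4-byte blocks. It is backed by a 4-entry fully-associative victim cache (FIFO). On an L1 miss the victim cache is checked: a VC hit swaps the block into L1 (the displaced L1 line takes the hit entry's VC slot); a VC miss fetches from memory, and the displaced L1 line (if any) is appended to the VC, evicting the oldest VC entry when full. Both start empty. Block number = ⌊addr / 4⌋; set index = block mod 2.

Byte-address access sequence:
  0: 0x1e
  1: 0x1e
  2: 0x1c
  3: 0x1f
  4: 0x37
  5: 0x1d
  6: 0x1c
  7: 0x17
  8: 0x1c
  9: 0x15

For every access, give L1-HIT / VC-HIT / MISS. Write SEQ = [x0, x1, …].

SEQ = [MISS, L1-HIT, L1-HIT, L1-HIT, MISS, VC-HIT, L1-HIT, MISS, VC-HIT, VC-HIT]

0: 0x1e (blk 7, set 1) → MISS  vc=[]
1: 0x1e (blk 7, set 1) → L1-HIT  vc=[]
2: 0x1c (blk 7, set 1) → L1-HIT  vc=[]
3: 0x1f (blk 7, set 1) → L1-HIT  vc=[]
4: 0x37 (blk 13, set 1) → MISS  vc=[7]
5: 0x1d (blk 7, set 1) → VC-HIT  vc=[13]
6: 0x1c (blk 7, set 1) → L1-HIT  vc=[13]
7: 0x17 (blk 5, set 1) → MISS  vc=[13, 7]
8: 0x1c (blk 7, set 1) → VC-HIT  vc=[13, 5]
9: 0x15 (blk 5, set 1) → VC-HIT  vc=[13, 7]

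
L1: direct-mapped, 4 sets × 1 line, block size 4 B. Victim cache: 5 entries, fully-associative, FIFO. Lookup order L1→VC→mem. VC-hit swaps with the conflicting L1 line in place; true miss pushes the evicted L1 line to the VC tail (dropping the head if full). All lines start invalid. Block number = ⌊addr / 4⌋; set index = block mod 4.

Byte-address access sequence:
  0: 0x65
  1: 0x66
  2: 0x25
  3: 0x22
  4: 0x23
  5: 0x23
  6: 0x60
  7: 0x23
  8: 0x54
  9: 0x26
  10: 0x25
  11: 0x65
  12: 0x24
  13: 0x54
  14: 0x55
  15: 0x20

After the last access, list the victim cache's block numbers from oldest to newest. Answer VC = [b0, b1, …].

0: 0x65 (blk 25, set 1) → MISS  vc=[]
1: 0x66 (blk 25, set 1) → L1-HIT  vc=[]
2: 0x25 (blk 9, set 1) → MISS  vc=[25]
3: 0x22 (blk 8, set 0) → MISS  vc=[25]
4: 0x23 (blk 8, set 0) → L1-HIT  vc=[25]
5: 0x23 (blk 8, set 0) → L1-HIT  vc=[25]
6: 0x60 (blk 24, set 0) → MISS  vc=[25, 8]
7: 0x23 (blk 8, set 0) → VC-HIT  vc=[25, 24]
8: 0x54 (blk 21, set 1) → MISS  vc=[25, 24, 9]
9: 0x26 (blk 9, set 1) → VC-HIT  vc=[25, 24, 21]
10: 0x25 (blk 9, set 1) → L1-HIT  vc=[25, 24, 21]
11: 0x65 (blk 25, set 1) → VC-HIT  vc=[9, 24, 21]
12: 0x24 (blk 9, set 1) → VC-HIT  vc=[25, 24, 21]
13: 0x54 (blk 21, set 1) → VC-HIT  vc=[25, 24, 9]
14: 0x55 (blk 21, set 1) → L1-HIT  vc=[25, 24, 9]
15: 0x20 (blk 8, set 0) → L1-HIT  vc=[25, 24, 9]

VC = [25, 24, 9]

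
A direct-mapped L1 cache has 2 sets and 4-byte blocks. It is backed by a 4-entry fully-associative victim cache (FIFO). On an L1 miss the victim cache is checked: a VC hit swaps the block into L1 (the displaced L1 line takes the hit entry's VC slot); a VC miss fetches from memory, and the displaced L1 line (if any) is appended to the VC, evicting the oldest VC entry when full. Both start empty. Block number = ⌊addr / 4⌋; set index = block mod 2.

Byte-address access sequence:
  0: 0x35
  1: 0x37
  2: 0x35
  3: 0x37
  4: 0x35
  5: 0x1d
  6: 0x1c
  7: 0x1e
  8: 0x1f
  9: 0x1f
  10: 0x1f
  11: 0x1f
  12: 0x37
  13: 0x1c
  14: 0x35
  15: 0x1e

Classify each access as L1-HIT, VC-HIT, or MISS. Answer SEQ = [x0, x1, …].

SEQ = [MISS, L1-HIT, L1-HIT, L1-HIT, L1-HIT, MISS, L1-HIT, L1-HIT, L1-HIT, L1-HIT, L1-HIT, L1-HIT, VC-HIT, VC-HIT, VC-HIT, VC-HIT]

  [0] addr=0x35 blk=13 s=1: MISS | VC []
  [1] addr=0x37 blk=13 s=1: L1-HIT | VC []
  [2] addr=0x35 blk=13 s=1: L1-HIT | VC []
  [3] addr=0x37 blk=13 s=1: L1-HIT | VC []
  [4] addr=0x35 blk=13 s=1: L1-HIT | VC []
  [5] addr=0x1d blk=7 s=1: MISS | VC [13]
  [6] addr=0x1c blk=7 s=1: L1-HIT | VC [13]
  [7] addr=0x1e blk=7 s=1: L1-HIT | VC [13]
  [8] addr=0x1f blk=7 s=1: L1-HIT | VC [13]
  [9] addr=0x1f blk=7 s=1: L1-HIT | VC [13]
  [10] addr=0x1f blk=7 s=1: L1-HIT | VC [13]
  [11] addr=0x1f blk=7 s=1: L1-HIT | VC [13]
  [12] addr=0x37 blk=13 s=1: VC-HIT | VC [7]
  [13] addr=0x1c blk=7 s=1: VC-HIT | VC [13]
  [14] addr=0x35 blk=13 s=1: VC-HIT | VC [7]
  [15] addr=0x1e blk=7 s=1: VC-HIT | VC [13]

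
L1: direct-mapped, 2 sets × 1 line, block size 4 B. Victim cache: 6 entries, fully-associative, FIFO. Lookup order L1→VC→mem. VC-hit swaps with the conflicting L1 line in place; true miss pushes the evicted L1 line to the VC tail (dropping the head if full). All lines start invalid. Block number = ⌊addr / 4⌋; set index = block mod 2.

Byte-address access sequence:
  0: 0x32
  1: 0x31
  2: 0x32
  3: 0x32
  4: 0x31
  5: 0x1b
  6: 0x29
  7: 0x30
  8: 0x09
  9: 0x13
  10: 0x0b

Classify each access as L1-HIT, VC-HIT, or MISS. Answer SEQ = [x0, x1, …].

0: 0x32 (blk 12, set 0) → MISS  vc=[]
1: 0x31 (blk 12, set 0) → L1-HIT  vc=[]
2: 0x32 (blk 12, set 0) → L1-HIT  vc=[]
3: 0x32 (blk 12, set 0) → L1-HIT  vc=[]
4: 0x31 (blk 12, set 0) → L1-HIT  vc=[]
5: 0x1b (blk 6, set 0) → MISS  vc=[12]
6: 0x29 (blk 10, set 0) → MISS  vc=[12, 6]
7: 0x30 (blk 12, set 0) → VC-HIT  vc=[10, 6]
8: 0x9 (blk 2, set 0) → MISS  vc=[10, 6, 12]
9: 0x13 (blk 4, set 0) → MISS  vc=[10, 6, 12, 2]
10: 0xb (blk 2, set 0) → VC-HIT  vc=[10, 6, 12, 4]

SEQ = [MISS, L1-HIT, L1-HIT, L1-HIT, L1-HIT, MISS, MISS, VC-HIT, MISS, MISS, VC-HIT]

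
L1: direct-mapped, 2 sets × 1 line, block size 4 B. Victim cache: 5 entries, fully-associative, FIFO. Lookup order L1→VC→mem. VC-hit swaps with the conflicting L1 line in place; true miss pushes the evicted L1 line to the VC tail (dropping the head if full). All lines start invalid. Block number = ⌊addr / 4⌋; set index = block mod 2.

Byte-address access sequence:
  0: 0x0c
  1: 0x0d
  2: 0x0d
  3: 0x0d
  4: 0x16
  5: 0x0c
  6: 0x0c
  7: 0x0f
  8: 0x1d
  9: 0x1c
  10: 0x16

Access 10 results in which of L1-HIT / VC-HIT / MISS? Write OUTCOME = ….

OUTCOME = VC-HIT

0: 0xc (blk 3, set 1) → MISS  vc=[]
1: 0xd (blk 3, set 1) → L1-HIT  vc=[]
2: 0xd (blk 3, set 1) → L1-HIT  vc=[]
3: 0xd (blk 3, set 1) → L1-HIT  vc=[]
4: 0x16 (blk 5, set 1) → MISS  vc=[3]
5: 0xc (blk 3, set 1) → VC-HIT  vc=[5]
6: 0xc (blk 3, set 1) → L1-HIT  vc=[5]
7: 0xf (blk 3, set 1) → L1-HIT  vc=[5]
8: 0x1d (blk 7, set 1) → MISS  vc=[5, 3]
9: 0x1c (blk 7, set 1) → L1-HIT  vc=[5, 3]
10: 0x16 (blk 5, set 1) → VC-HIT  vc=[7, 3]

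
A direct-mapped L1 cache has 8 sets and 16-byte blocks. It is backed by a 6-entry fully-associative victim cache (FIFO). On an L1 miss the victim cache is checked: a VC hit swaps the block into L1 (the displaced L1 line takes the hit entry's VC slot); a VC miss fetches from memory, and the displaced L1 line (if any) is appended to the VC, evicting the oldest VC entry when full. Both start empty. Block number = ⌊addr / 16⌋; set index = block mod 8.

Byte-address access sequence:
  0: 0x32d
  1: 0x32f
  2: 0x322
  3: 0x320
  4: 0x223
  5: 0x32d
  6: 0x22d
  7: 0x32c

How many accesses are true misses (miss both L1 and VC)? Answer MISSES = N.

MISSES = 2

0: 0x32d (blk 50, set 2) → MISS  vc=[]
1: 0x32f (blk 50, set 2) → L1-HIT  vc=[]
2: 0x322 (blk 50, set 2) → L1-HIT  vc=[]
3: 0x320 (blk 50, set 2) → L1-HIT  vc=[]
4: 0x223 (blk 34, set 2) → MISS  vc=[50]
5: 0x32d (blk 50, set 2) → VC-HIT  vc=[34]
6: 0x22d (blk 34, set 2) → VC-HIT  vc=[50]
7: 0x32c (blk 50, set 2) → VC-HIT  vc=[34]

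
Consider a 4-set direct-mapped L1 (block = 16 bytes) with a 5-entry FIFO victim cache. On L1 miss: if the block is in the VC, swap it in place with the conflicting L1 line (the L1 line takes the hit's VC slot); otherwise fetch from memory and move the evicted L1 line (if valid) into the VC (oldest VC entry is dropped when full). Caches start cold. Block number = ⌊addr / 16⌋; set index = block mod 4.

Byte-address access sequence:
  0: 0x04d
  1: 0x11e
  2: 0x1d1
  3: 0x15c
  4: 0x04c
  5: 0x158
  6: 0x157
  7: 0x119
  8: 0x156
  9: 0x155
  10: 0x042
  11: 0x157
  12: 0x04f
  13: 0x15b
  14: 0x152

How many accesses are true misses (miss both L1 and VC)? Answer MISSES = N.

  [0] addr=0x4d blk=4 s=0: MISS | VC []
  [1] addr=0x11e blk=17 s=1: MISS | VC []
  [2] addr=0x1d1 blk=29 s=1: MISS | VC [17]
  [3] addr=0x15c blk=21 s=1: MISS | VC [17, 29]
  [4] addr=0x4c blk=4 s=0: L1-HIT | VC [17, 29]
  [5] addr=0x158 blk=21 s=1: L1-HIT | VC [17, 29]
  [6] addr=0x157 blk=21 s=1: L1-HIT | VC [17, 29]
  [7] addr=0x119 blk=17 s=1: VC-HIT | VC [21, 29]
  [8] addr=0x156 blk=21 s=1: VC-HIT | VC [17, 29]
  [9] addr=0x155 blk=21 s=1: L1-HIT | VC [17, 29]
  [10] addr=0x42 blk=4 s=0: L1-HIT | VC [17, 29]
  [11] addr=0x157 blk=21 s=1: L1-HIT | VC [17, 29]
  [12] addr=0x4f blk=4 s=0: L1-HIT | VC [17, 29]
  [13] addr=0x15b blk=21 s=1: L1-HIT | VC [17, 29]
  [14] addr=0x152 blk=21 s=1: L1-HIT | VC [17, 29]

MISSES = 4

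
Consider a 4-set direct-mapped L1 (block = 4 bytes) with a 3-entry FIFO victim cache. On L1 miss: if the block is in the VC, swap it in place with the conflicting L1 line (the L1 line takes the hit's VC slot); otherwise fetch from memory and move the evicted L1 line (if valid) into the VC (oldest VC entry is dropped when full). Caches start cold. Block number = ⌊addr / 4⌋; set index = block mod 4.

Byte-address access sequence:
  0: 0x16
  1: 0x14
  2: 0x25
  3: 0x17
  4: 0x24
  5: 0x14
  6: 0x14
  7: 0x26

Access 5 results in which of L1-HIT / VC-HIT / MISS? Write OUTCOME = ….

OUTCOME = VC-HIT

0: 0x16 (blk 5, set 1) → MISS  vc=[]
1: 0x14 (blk 5, set 1) → L1-HIT  vc=[]
2: 0x25 (blk 9, set 1) → MISS  vc=[5]
3: 0x17 (blk 5, set 1) → VC-HIT  vc=[9]
4: 0x24 (blk 9, set 1) → VC-HIT  vc=[5]
5: 0x14 (blk 5, set 1) → VC-HIT  vc=[9]
6: 0x14 (blk 5, set 1) → L1-HIT  vc=[9]
7: 0x26 (blk 9, set 1) → VC-HIT  vc=[5]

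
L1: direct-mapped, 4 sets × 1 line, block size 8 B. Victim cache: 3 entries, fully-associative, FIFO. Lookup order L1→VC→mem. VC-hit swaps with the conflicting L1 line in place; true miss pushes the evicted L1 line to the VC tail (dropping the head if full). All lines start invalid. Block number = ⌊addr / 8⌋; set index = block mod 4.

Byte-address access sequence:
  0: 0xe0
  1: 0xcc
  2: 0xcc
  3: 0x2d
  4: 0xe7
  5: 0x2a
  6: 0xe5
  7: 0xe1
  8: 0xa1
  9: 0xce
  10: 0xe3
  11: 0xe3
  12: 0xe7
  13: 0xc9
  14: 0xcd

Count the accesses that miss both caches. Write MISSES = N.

MISSES = 4

#0 0xe0→b28/s0 MISS; vc=[]
#1 0xcc→b25/s1 MISS; vc=[]
#2 0xcc→b25/s1 L1-HIT; vc=[]
#3 0x2d→b5/s1 MISS; vc=[25]
#4 0xe7→b28/s0 L1-HIT; vc=[25]
#5 0x2a→b5/s1 L1-HIT; vc=[25]
#6 0xe5→b28/s0 L1-HIT; vc=[25]
#7 0xe1→b28/s0 L1-HIT; vc=[25]
#8 0xa1→b20/s0 MISS; vc=[25,28]
#9 0xce→b25/s1 VC-HIT; vc=[5,28]
#10 0xe3→b28/s0 VC-HIT; vc=[5,20]
#11 0xe3→b28/s0 L1-HIT; vc=[5,20]
#12 0xe7→b28/s0 L1-HIT; vc=[5,20]
#13 0xc9→b25/s1 L1-HIT; vc=[5,20]
#14 0xcd→b25/s1 L1-HIT; vc=[5,20]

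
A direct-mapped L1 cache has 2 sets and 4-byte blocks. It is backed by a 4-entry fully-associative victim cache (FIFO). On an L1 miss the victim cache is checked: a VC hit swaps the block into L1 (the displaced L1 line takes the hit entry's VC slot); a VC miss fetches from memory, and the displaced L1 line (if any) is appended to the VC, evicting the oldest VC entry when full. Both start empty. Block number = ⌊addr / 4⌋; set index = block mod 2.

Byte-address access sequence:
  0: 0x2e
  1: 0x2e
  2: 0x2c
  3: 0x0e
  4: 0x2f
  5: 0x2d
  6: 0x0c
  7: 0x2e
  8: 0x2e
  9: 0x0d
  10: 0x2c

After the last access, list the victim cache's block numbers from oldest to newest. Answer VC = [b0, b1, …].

VC = [3]

  [0] addr=0x2e blk=11 s=1: MISS | VC []
  [1] addr=0x2e blk=11 s=1: L1-HIT | VC []
  [2] addr=0x2c blk=11 s=1: L1-HIT | VC []
  [3] addr=0xe blk=3 s=1: MISS | VC [11]
  [4] addr=0x2f blk=11 s=1: VC-HIT | VC [3]
  [5] addr=0x2d blk=11 s=1: L1-HIT | VC [3]
  [6] addr=0xc blk=3 s=1: VC-HIT | VC [11]
  [7] addr=0x2e blk=11 s=1: VC-HIT | VC [3]
  [8] addr=0x2e blk=11 s=1: L1-HIT | VC [3]
  [9] addr=0xd blk=3 s=1: VC-HIT | VC [11]
  [10] addr=0x2c blk=11 s=1: VC-HIT | VC [3]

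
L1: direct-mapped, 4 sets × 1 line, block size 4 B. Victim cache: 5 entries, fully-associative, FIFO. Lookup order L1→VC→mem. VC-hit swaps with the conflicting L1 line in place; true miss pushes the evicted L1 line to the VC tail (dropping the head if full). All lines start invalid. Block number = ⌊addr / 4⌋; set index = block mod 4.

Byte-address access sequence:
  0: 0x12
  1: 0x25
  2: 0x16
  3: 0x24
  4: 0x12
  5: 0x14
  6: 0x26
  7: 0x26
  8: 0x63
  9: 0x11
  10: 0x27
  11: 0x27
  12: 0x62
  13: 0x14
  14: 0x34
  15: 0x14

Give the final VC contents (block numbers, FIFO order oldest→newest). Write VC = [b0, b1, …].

VC = [9, 4, 13]

  [0] addr=0x12 blk=4 s=0: MISS | VC []
  [1] addr=0x25 blk=9 s=1: MISS | VC []
  [2] addr=0x16 blk=5 s=1: MISS | VC [9]
  [3] addr=0x24 blk=9 s=1: VC-HIT | VC [5]
  [4] addr=0x12 blk=4 s=0: L1-HIT | VC [5]
  [5] addr=0x14 blk=5 s=1: VC-HIT | VC [9]
  [6] addr=0x26 blk=9 s=1: VC-HIT | VC [5]
  [7] addr=0x26 blk=9 s=1: L1-HIT | VC [5]
  [8] addr=0x63 blk=24 s=0: MISS | VC [5, 4]
  [9] addr=0x11 blk=4 s=0: VC-HIT | VC [5, 24]
  [10] addr=0x27 blk=9 s=1: L1-HIT | VC [5, 24]
  [11] addr=0x27 blk=9 s=1: L1-HIT | VC [5, 24]
  [12] addr=0x62 blk=24 s=0: VC-HIT | VC [5, 4]
  [13] addr=0x14 blk=5 s=1: VC-HIT | VC [9, 4]
  [14] addr=0x34 blk=13 s=1: MISS | VC [9, 4, 5]
  [15] addr=0x14 blk=5 s=1: VC-HIT | VC [9, 4, 13]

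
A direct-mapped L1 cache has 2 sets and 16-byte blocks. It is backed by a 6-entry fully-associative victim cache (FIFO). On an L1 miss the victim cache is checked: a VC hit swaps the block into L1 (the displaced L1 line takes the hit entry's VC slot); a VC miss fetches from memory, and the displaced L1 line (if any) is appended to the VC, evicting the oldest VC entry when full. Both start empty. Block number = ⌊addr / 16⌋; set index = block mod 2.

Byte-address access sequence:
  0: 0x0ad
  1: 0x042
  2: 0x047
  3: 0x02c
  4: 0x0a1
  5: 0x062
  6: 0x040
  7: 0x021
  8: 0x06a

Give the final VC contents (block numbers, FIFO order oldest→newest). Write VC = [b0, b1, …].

VC = [4, 2, 10]

0: 0xad (blk 10, set 0) → MISS  vc=[]
1: 0x42 (blk 4, set 0) → MISS  vc=[10]
2: 0x47 (blk 4, set 0) → L1-HIT  vc=[10]
3: 0x2c (blk 2, set 0) → MISS  vc=[10, 4]
4: 0xa1 (blk 10, set 0) → VC-HIT  vc=[2, 4]
5: 0x62 (blk 6, set 0) → MISS  vc=[2, 4, 10]
6: 0x40 (blk 4, set 0) → VC-HIT  vc=[2, 6, 10]
7: 0x21 (blk 2, set 0) → VC-HIT  vc=[4, 6, 10]
8: 0x6a (blk 6, set 0) → VC-HIT  vc=[4, 2, 10]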